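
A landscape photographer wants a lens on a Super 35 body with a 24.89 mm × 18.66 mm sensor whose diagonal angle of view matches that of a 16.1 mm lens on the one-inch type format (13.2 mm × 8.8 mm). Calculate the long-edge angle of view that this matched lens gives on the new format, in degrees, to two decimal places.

Sensor diagonal = √(13.2² + 8.8²) = √251.6800 ≈ 15.8644 mm.
Sensor diagonal = √(24.89² + 18.66²) = √967.7077 ≈ 31.1080 mm.
Equal diagonal AOV ⇒ f₂ = f₁ · 31.1080/15.8644 = 16.1 × 1.96087 ≈ 31.5699 mm.
Long-edge AOV on the new format = 2·arctan(24.89 / (2 × 31.5699)) = 2·arctan(0.39420) ≈ 43.0291°.

43.03°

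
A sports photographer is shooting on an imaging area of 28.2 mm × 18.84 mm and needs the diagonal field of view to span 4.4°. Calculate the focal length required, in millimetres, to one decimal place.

441.4 mm

Sensor diagonal = √(28.2² + 18.84²) = √1150.1856 ≈ 33.9144 mm.
From α = 2·arctan(d/2f) we get f = d / (2·tan(α/2)).
With d = 33.9144 mm and α/2 = 2.2°, tan(α/2) ≈ 0.03842, so f ≈ 33.9144 / 0.07683 ≈ 441.4082 mm.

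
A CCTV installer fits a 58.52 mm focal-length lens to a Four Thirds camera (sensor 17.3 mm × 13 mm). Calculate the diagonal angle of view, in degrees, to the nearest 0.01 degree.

20.95°

Sensor diagonal = √(17.3² + 13²) = √468.2900 ≈ 21.6400 mm.
Angle of view α = 2·arctan(d/2f) with d = 21.6400 mm and f = 58.52 mm.
d/2f = 0.18489; arctan(0.18489) ≈ 10.4754°, so α ≈ 20.9507°.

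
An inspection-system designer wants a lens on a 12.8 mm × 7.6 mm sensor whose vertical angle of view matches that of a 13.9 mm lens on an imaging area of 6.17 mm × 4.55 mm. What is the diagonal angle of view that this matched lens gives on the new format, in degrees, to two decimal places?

35.55°

Equal vertical AOV ⇒ f₂ = f₁ · 7.6/4.55 = 13.9 × 1.67033 ≈ 23.2176 mm.
Sensor diagonal = √(12.8² + 7.6²) = √221.6000 ≈ 14.8862 mm.
Diagonal AOV on the new format = 2·arctan(14.8862 / (2 × 23.2176)) = 2·arctan(0.32058) ≈ 35.5497°.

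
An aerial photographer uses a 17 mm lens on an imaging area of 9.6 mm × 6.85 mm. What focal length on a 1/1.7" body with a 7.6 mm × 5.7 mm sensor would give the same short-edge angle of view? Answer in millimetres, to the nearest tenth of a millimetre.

14.1 mm

Equal angle of view means equal height/f ratio, so f₂ = f₁ · (height₂/height₁) = 17 × 5.7/6.85.
f₂ = 17 × 0.83212 ≈ 14.146 mm.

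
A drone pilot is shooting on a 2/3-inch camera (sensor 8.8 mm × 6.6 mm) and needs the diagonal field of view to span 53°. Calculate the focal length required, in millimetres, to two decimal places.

11.03 mm

Sensor diagonal = √(8.8² + 6.6²) = √121.0000 ≈ 11.0000 mm.
From α = 2·arctan(d/2f) we get f = d / (2·tan(α/2)).
With d = 11.0000 mm and α/2 = 26.5°, tan(α/2) ≈ 0.49858, so f ≈ 11.0000 / 0.99716 ≈ 11.0313 mm.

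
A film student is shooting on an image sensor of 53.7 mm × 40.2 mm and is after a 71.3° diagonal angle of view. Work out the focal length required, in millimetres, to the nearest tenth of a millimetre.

46.8 mm

Sensor diagonal = √(53.7² + 40.2²) = √4499.7300 ≈ 67.0800 mm.
From α = 2·arctan(d/2f) we get f = d / (2·tan(α/2)).
With d = 67.0800 mm and α/2 = 35.65°, tan(α/2) ≈ 0.71725, so f ≈ 67.0800 / 1.43450 ≈ 46.7619 mm.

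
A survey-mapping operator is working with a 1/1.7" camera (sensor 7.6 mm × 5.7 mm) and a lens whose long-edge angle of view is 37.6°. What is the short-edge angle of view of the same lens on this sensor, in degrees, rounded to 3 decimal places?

28.646°

From the long-edge AOV: f = 7.6 / (2·tan(18.8°)) = 7.6 / 0.68086 ≈ 11.1624 mm.
Short-edge AOV = 2·arctan(5.7 / (2 × 11.1624)) = 2·arctan(0.25532) ≈ 28.6456°.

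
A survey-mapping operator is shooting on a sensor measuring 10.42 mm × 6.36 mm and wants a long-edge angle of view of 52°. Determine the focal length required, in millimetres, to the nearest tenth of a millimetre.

10.7 mm

From α = 2·arctan(w/2f) we get f = w / (2·tan(α/2)).
With w = 10.42 mm and α/2 = 26°, tan(α/2) ≈ 0.48773, so f ≈ 10.42 / 0.97547 ≈ 10.6821 mm.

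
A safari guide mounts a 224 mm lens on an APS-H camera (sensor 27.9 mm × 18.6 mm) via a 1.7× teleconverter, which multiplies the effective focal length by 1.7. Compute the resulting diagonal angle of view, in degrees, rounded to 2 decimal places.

Effective focal length f = 224 × 1.7 = 380.8 mm.
Sensor diagonal = √(27.9² + 18.6²) = √1124.3700 ≈ 33.5316 mm.
α = 2·arctan(33.532 / (2 × 380.8)) = 2·arctan(0.04403) ≈ 5.0420°.

5.04°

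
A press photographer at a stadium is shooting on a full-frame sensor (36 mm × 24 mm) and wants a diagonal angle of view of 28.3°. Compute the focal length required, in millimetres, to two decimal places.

85.81 mm

Sensor diagonal = √(36² + 24²) = √1872.0000 ≈ 43.2666 mm.
From α = 2·arctan(d/2f) we get f = d / (2·tan(α/2)).
With d = 43.2666 mm and α/2 = 14.15°, tan(α/2) ≈ 0.25211, so f ≈ 43.2666 / 0.50422 ≈ 85.8088 mm.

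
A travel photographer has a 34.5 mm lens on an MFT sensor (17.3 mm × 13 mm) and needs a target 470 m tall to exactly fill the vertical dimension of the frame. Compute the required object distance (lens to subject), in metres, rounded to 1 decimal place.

W: 470 m = 470000 mm.
Magnification m = h/W = dᵢ/dₒ; combined with 1/f = 1/dₒ + 1/dᵢ this gives dₒ = f·(1 + W/h).
dₒ = 34.5 mm × (1 + 470000/13) = 34.5 × 36154.8462 ≈ 1247342.192 mm = 1247.34 m.

1247.3 m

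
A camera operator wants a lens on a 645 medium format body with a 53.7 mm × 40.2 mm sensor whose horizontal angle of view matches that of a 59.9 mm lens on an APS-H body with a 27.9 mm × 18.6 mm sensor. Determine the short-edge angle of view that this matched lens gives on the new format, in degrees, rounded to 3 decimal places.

19.779°

Equal horizontal AOV ⇒ f₂ = f₁ · 53.7/27.9 = 59.9 × 1.92473 ≈ 115.2914 mm.
Short-edge AOV on the new format = 2·arctan(40.2 / (2 × 115.2914)) = 2·arctan(0.17434) ≈ 19.7792°.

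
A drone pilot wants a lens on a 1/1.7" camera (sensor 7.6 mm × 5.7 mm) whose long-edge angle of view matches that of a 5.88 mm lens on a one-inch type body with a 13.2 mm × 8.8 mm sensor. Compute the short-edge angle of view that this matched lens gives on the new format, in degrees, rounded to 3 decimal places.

80.184°

Equal long-edge AOV ⇒ f₂ = f₁ · 7.6/13.2 = 5.88 × 0.57576 ≈ 3.3855 mm.
Short-edge AOV on the new format = 2·arctan(5.7 / (2 × 3.3855)) = 2·arctan(0.84184) ≈ 80.1838°.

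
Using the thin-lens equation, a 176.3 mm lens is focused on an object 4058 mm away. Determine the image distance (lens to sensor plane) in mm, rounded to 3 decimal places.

184.307 mm

1/dᵢ = 1/f − 1/dₒ = 1/176.3 − 1/4058 = 0.0054257 mm⁻¹.
dᵢ = 1/0.0054257 ≈ 184.3072 mm.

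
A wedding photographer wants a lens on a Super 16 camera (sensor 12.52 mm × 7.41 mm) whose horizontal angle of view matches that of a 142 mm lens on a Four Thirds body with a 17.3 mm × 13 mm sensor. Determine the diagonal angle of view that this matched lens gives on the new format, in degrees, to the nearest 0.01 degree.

Equal horizontal AOV ⇒ f₂ = f₁ · 12.52/17.3 = 142 × 0.72370 ≈ 102.7653 mm.
Sensor diagonal = √(12.52² + 7.41²) = √211.6585 ≈ 14.5485 mm.
Diagonal AOV on the new format = 2·arctan(14.5485 / (2 × 102.7653)) = 2·arctan(0.07079) ≈ 8.0979°.

8.10°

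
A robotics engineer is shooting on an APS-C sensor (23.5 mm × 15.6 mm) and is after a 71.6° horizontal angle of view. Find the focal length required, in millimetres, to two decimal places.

16.29 mm

From α = 2·arctan(w/2f) we get f = w / (2·tan(α/2)).
With w = 23.5 mm and α/2 = 35.8°, tan(α/2) ≈ 0.72122, so f ≈ 23.5 / 1.44245 ≈ 16.2918 mm.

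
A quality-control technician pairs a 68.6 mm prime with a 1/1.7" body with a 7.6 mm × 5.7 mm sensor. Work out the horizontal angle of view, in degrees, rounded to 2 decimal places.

Angle of view α = 2·arctan(w/2f) with w = 7.6 mm and f = 68.6 mm.
w/2f = 0.05539; arctan(0.05539) ≈ 3.1706°, so α ≈ 6.3412°.

6.34°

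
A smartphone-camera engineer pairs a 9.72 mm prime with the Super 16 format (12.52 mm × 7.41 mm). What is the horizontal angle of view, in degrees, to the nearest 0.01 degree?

65.57°

Angle of view α = 2·arctan(w/2f) with w = 12.52 mm and f = 9.72 mm.
w/2f = 0.64403; arctan(0.64403) ≈ 32.7829°, so α ≈ 65.5657°.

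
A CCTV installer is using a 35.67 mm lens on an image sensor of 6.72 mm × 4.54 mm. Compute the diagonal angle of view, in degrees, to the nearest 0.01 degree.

Sensor diagonal = √(6.72² + 4.54²) = √65.7700 ≈ 8.1099 mm.
Angle of view α = 2·arctan(d/2f) with d = 8.1099 mm and f = 35.67 mm.
d/2f = 0.11368; arctan(0.11368) ≈ 6.4855°, so α ≈ 12.9710°.

12.97°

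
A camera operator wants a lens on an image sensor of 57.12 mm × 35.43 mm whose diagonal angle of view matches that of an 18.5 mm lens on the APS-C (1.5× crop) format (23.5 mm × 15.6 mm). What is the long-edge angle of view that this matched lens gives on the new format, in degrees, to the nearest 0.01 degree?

Sensor diagonal = √(23.5² + 15.6²) = √795.6100 ≈ 28.2066 mm.
Sensor diagonal = √(57.12² + 35.43²) = √4517.9793 ≈ 67.2159 mm.
Equal diagonal AOV ⇒ f₂ = f₁ · 67.2159/28.2066 = 18.5 × 2.38299 ≈ 44.0853 mm.
Long-edge AOV on the new format = 2·arctan(57.12 / (2 × 44.0853)) = 2·arctan(0.64784) ≈ 65.8732°.

65.87°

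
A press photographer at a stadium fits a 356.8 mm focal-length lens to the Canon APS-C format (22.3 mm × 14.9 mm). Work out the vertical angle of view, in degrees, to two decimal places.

2.39°

Angle of view α = 2·arctan(h/2f) with h = 14.9 mm and f = 356.8 mm.
h/2f = 0.02088; arctan(0.02088) ≈ 1.1962°, so α ≈ 2.3923°.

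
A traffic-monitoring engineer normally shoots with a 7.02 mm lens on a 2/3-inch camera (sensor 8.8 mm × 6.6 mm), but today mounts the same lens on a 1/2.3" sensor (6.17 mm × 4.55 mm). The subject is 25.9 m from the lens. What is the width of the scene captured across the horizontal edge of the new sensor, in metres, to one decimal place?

22.8 m

The focal length stays 7.02 mm; the relevant sensor dimension is now w = 6.17 mm. Object distance dₒ = 25.9 m = 25900 mm.
Thin-lens field width W = w·(dₒ − f)/f = 6.17 × (25900 − 7.02)/7.02 ≈ 22757.790 mm = 22.7578 m.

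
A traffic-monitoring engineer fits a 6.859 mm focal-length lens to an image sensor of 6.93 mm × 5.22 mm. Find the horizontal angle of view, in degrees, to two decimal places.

53.60°

Angle of view α = 2·arctan(w/2f) with w = 6.93 mm and f = 6.859 mm.
w/2f = 0.50518; arctan(0.50518) ≈ 26.8018°, so α ≈ 53.6036°.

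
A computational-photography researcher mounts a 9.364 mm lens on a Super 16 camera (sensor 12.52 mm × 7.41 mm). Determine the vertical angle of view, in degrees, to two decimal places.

Angle of view α = 2·arctan(h/2f) with h = 7.41 mm and f = 9.364 mm.
h/2f = 0.39566; arctan(0.39566) ≈ 21.5869°, so α ≈ 43.1739°.

43.17°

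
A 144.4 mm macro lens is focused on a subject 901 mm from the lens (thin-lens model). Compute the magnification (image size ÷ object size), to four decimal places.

0.1909×

Thin lens: 1/f = 1/dₒ + 1/dᵢ → 1/dᵢ = 1/144.4 − 1/901 = 0.0058153 mm⁻¹, so dᵢ ≈ 171.9593 mm.
Magnification m = dᵢ/dₒ = 171.9593/901 ≈ 0.19085.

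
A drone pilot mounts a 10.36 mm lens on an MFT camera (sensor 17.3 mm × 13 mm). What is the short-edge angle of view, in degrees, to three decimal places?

64.209°

Angle of view α = 2·arctan(h/2f) with h = 13 mm and f = 10.36 mm.
h/2f = 0.62741; arctan(0.62741) ≈ 32.1047°, so α ≈ 64.2094°.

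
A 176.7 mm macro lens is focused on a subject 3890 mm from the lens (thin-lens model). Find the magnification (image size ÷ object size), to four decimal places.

Thin lens: 1/f = 1/dₒ + 1/dᵢ → 1/dᵢ = 1/176.7 − 1/3890 = 0.0054022 mm⁻¹, so dᵢ ≈ 185.1084 mm.
Magnification m = dᵢ/dₒ = 185.1084/3890 ≈ 0.04759.

0.0476×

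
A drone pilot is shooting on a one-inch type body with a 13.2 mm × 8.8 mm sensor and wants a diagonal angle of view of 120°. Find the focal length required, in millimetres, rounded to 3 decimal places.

Sensor diagonal = √(13.2² + 8.8²) = √251.6800 ≈ 15.8644 mm.
From α = 2·arctan(d/2f) we get f = d / (2·tan(α/2)).
With d = 15.8644 mm and α/2 = 60°, tan(α/2) ≈ 1.73205, so f ≈ 15.8644 / 3.46410 ≈ 4.5797 mm.

4.580 mm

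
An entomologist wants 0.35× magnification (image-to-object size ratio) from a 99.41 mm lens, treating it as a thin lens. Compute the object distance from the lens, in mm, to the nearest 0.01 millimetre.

With m = dᵢ/dₒ and 1/f = 1/dₒ + 1/dᵢ, substituting dᵢ = m·dₒ gives 1/f = (1 + 1/m)/dₒ, hence dₒ = f·(1 + 1/m).
dₒ = 99.41 × (1 + 1/0.35) = 99.41 × 3.85714 ≈ 383.439 mm.

383.44 mm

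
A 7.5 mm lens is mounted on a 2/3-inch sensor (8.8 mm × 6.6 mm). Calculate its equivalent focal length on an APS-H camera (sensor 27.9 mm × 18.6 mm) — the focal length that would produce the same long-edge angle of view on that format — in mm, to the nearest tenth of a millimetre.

Equal angle of view means equal width/f ratio, so f₂ = f₁ · (width₂/width₁) = 7.5 × 27.9/8.8.
f₂ = 7.5 × 3.17045 ≈ 23.778 mm.

23.8 mm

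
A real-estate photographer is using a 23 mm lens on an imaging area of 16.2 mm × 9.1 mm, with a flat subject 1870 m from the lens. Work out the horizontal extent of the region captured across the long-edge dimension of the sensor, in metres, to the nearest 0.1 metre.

1317.1 m

dₒ: 1870 m = 1.87e+06 mm.
Similar triangles through the lens centre give W/dₒ = w/dᵢ; with 1/f = 1/dₒ + 1/dᵢ this gives W = w·(dₒ − f)/f.
W = 16.2 mm × (1.87e+06 − 23) / 23 = 16.2 × 81303.3478 ≈ 1317114.235 mm = 1317.11 m.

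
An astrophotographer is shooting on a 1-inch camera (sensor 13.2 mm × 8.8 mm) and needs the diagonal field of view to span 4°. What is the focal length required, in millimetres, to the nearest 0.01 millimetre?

Sensor diagonal = √(13.2² + 8.8²) = √251.6800 ≈ 15.8644 mm.
From α = 2·arctan(d/2f) we get f = d / (2·tan(α/2)).
With d = 15.8644 mm and α/2 = 2°, tan(α/2) ≈ 0.03492, so f ≈ 15.8644 / 0.06984 ≈ 227.1489 mm.

227.15 mm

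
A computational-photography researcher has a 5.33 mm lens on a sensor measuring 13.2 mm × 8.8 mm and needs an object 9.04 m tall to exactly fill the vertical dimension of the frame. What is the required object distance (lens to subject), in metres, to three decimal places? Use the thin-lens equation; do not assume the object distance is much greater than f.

5.481 m

W: 9.04 m = 9040 mm.
Magnification m = h/W = dᵢ/dₒ; combined with 1/f = 1/dₒ + 1/dᵢ this gives dₒ = f·(1 + W/h).
dₒ = 5.33 mm × (1 + 9040/8.8) = 5.33 × 1028.2727 ≈ 5480.694 mm = 5.48069 m.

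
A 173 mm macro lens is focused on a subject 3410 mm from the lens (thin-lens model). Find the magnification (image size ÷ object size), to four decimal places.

0.0534×

Thin lens: 1/f = 1/dₒ + 1/dᵢ → 1/dᵢ = 1/173 − 1/3410 = 0.0054871 mm⁻¹, so dᵢ ≈ 182.2459 mm.
Magnification m = dᵢ/dₒ = 182.2459/3410 ≈ 0.05344.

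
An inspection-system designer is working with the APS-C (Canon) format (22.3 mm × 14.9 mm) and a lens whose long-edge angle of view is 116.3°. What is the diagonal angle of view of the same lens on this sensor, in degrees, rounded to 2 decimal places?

From the long-edge AOV: f = 22.3 / (2·tan(58.15°)) = 22.3 / 3.21939 ≈ 6.9268 mm.
Sensor diagonal = √(22.3² + 14.9²) = √719.3000 ≈ 26.8198 mm.
Diagonal AOV = 2·arctan(26.8198 / (2 × 6.9268)) = 2·arctan(1.93595) ≈ 125.3635°.

125.36°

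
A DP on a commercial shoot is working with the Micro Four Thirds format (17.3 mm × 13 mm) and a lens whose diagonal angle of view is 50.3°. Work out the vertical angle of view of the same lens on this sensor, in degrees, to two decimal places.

31.50°

Sensor diagonal = √(17.3² + 13²) = √468.2900 ≈ 21.6400 mm.
From the diagonal AOV: f = 21.6400 / (2·tan(25.15°)) = 21.6400 / 0.93900 ≈ 23.0459 mm.
Vertical AOV = 2·arctan(13 / (2 × 23.0459)) = 2·arctan(0.28205) ≈ 31.5018°.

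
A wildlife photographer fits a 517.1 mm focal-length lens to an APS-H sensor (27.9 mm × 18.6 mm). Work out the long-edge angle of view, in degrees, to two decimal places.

Angle of view α = 2·arctan(w/2f) with w = 27.9 mm and f = 517.1 mm.
w/2f = 0.02698; arctan(0.02698) ≈ 1.5453°, so α ≈ 3.0906°.

3.09°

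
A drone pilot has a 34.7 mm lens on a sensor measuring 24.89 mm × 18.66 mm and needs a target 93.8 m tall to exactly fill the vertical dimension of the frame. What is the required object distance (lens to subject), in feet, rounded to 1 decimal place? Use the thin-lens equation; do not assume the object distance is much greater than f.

W: 93.8 m = 93800 mm.
Magnification m = h/W = dᵢ/dₒ; combined with 1/f = 1/dₒ + 1/dᵢ this gives dₒ = f·(1 + W/h).
dₒ = 34.7 mm × (1 + 93800/18.66) = 34.7 × 5027.7953 ≈ 174464.496 mm = 174464.496/304.8 ft = 572.39 ft.

572.4 ft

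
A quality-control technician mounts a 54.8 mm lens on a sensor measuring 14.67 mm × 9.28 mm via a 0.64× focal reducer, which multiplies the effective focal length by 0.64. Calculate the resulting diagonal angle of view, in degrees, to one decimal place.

27.8°

Effective focal length f = 54.8 × 0.64 = 35.072 mm.
Sensor diagonal = √(14.67² + 9.28²) = √301.3273 ≈ 17.3588 mm.
α = 2·arctan(17.359 / (2 × 35.072)) = 2·arctan(0.24747) ≈ 27.7998°.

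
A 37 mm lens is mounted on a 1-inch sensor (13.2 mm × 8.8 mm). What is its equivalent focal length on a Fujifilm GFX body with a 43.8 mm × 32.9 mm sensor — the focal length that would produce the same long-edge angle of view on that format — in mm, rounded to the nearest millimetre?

Equal angle of view means equal width/f ratio, so f₂ = f₁ · (width₂/width₁) = 37 × 43.8/13.2.
f₂ = 37 × 3.31818 ≈ 122.773 mm.

123 mm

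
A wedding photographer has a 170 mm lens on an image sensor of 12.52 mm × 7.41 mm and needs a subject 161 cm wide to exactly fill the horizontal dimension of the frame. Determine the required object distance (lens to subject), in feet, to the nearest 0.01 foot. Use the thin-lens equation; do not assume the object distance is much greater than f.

72.28 ft

W: 161 cm = 1610 mm.
Magnification m = w/W = dᵢ/dₒ; combined with 1/f = 1/dₒ + 1/dᵢ this gives dₒ = f·(1 + W/w).
dₒ = 170 mm × (1 + 1610/12.52) = 170 × 129.5942 ≈ 22031.022 mm = 22031.022/304.8 ft = 72.2803 ft.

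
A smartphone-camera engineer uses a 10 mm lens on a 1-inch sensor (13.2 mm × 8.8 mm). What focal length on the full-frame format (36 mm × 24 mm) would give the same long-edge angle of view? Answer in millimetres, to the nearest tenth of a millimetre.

27.3 mm

Equal angle of view means equal width/f ratio, so f₂ = f₁ · (width₂/width₁) = 10 × 36/13.2.
f₂ = 10 × 2.72727 ≈ 27.273 mm.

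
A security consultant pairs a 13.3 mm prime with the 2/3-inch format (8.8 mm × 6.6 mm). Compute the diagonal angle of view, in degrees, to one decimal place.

Sensor diagonal = √(8.8² + 6.6²) = √121.0000 ≈ 11.0000 mm.
Angle of view α = 2·arctan(d/2f) with d = 11.0000 mm and f = 13.3 mm.
d/2f = 0.41353; arctan(0.41353) ≈ 22.4667°, so α ≈ 44.9335°.

44.9°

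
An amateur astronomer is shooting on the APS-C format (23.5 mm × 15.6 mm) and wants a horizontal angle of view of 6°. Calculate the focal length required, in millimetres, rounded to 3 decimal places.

From α = 2·arctan(w/2f) we get f = w / (2·tan(α/2)).
With w = 23.5 mm and α/2 = 3°, tan(α/2) ≈ 0.05241, so f ≈ 23.5 / 0.10482 ≈ 224.2034 mm.

224.203 mm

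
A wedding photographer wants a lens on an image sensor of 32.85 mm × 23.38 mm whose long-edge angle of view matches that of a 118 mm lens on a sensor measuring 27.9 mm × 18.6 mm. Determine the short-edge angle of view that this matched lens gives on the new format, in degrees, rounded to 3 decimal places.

9.619°

Equal long-edge AOV ⇒ f₂ = f₁ · 32.85/27.9 = 118 × 1.17742 ≈ 138.9355 mm.
Short-edge AOV on the new format = 2·arctan(23.38 / (2 × 138.9355)) = 2·arctan(0.08414) ≈ 9.6191°.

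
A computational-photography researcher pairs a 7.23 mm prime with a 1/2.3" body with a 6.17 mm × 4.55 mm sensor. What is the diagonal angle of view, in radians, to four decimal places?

Sensor diagonal = √(6.17² + 4.55²) = √58.7714 ≈ 7.6663 mm.
Angle of view α = 2·arctan(d/2f) with d = 7.6663 mm and f = 7.23 mm.
d/2f = 0.53017; arctan(0.53017) ≈ 0.4875 rad, so α ≈ 0.9750 rad.

0.9750 rad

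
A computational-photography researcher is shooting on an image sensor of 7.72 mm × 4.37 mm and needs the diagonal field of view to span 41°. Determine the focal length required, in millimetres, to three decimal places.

11.863 mm

Sensor diagonal = √(7.72² + 4.37²) = √78.6953 ≈ 8.8710 mm.
From α = 2·arctan(d/2f) we get f = d / (2·tan(α/2)).
With d = 8.8710 mm and α/2 = 20.5°, tan(α/2) ≈ 0.37388, so f ≈ 8.8710 / 0.74777 ≈ 11.8633 mm.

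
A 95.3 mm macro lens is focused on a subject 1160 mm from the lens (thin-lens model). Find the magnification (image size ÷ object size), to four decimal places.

0.0895×

Thin lens: 1/f = 1/dₒ + 1/dᵢ → 1/dᵢ = 1/95.3 − 1/1160 = 0.0096311 mm⁻¹, so dᵢ ≈ 103.8302 mm.
Magnification m = dᵢ/dₒ = 103.8302/1160 ≈ 0.08951.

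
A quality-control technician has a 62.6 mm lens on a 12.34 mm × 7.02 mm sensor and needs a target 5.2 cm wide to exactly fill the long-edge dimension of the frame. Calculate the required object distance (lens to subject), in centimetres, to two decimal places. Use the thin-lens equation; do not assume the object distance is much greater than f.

W: 5.2 cm = 52 mm.
Magnification m = w/W = dᵢ/dₒ; combined with 1/f = 1/dₒ + 1/dᵢ this gives dₒ = f·(1 + W/w).
dₒ = 62.6 mm × (1 + 52/12.34) = 62.6 × 5.2139 ≈ 326.393 mm = 32.6393 cm.

32.64 cm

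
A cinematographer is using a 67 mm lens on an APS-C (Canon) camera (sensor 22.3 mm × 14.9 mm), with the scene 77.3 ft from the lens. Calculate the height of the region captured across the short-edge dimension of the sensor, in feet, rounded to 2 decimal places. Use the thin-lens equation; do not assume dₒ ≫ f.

17.14 ft

dₒ: 77.3 ft × 304.8 mm/ft = 23561.04 mm.
Similar triangles through the lens centre give W/dₒ = h/dᵢ; with 1/f = 1/dₒ + 1/dᵢ this gives W = h·(dₒ − f)/f.
W = 14.9 mm × (23561 − 67) / 67 = 14.9 × 350.6573 ≈ 5224.794 mm = 5224.794/304.8 ft = 17.1417 ft.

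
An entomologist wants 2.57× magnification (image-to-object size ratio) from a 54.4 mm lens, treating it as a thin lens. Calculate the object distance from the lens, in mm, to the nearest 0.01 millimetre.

75.57 mm

With m = dᵢ/dₒ and 1/f = 1/dₒ + 1/dᵢ, substituting dᵢ = m·dₒ gives 1/f = (1 + 1/m)/dₒ, hence dₒ = f·(1 + 1/m).
dₒ = 54.4 × (1 + 1/2.57) = 54.4 × 1.38911 ≈ 75.567 mm.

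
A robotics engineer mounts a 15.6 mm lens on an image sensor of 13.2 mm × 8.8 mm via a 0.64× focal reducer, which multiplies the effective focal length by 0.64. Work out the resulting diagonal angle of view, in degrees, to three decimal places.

Effective focal length f = 15.6 × 0.64 = 9.984 mm.
Sensor diagonal = √(13.2² + 8.8²) = √251.6800 ≈ 15.8644 mm.
α = 2·arctan(15.864 / (2 × 9.984)) = 2·arctan(0.79449) ≈ 76.9338°.

76.934°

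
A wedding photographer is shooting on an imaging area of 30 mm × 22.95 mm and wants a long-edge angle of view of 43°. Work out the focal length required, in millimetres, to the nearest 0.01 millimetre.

38.08 mm

From α = 2·arctan(w/2f) we get f = w / (2·tan(α/2)).
With w = 30 mm and α/2 = 21.5°, tan(α/2) ≈ 0.39391, so f ≈ 30 / 0.78782 ≈ 38.0797 mm.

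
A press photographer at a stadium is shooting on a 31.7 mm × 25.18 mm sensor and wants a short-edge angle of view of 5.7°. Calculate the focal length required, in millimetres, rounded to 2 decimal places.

252.90 mm

From α = 2·arctan(h/2f) we get f = h / (2·tan(α/2)).
With h = 25.18 mm and α/2 = 2.85°, tan(α/2) ≈ 0.04978, so f ≈ 25.18 / 0.09957 ≈ 252.8978 mm.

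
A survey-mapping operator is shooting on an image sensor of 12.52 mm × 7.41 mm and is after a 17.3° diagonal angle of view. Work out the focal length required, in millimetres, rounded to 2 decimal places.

47.82 mm

Sensor diagonal = √(12.52² + 7.41²) = √211.6585 ≈ 14.5485 mm.
From α = 2·arctan(d/2f) we get f = d / (2·tan(α/2)).
With d = 14.5485 mm and α/2 = 8.65°, tan(α/2) ≈ 0.15213, so f ≈ 14.5485 / 0.30426 ≈ 47.8164 mm.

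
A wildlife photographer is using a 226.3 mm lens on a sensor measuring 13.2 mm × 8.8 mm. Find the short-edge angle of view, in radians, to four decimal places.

Angle of view α = 2·arctan(h/2f) with h = 8.8 mm and f = 226.3 mm.
h/2f = 0.01944; arctan(0.01944) ≈ 0.0194 rad, so α ≈ 0.0389 rad.

0.0389 rad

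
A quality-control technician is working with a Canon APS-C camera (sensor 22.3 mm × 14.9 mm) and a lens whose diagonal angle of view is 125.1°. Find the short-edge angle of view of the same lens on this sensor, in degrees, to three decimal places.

Sensor diagonal = √(22.3² + 14.9²) = √719.3000 ≈ 26.8198 mm.
From the diagonal AOV: f = 26.8198 / (2·tan(62.55°)) = 26.8198 / 3.85016 ≈ 6.9659 mm.
Short-edge AOV = 2·arctan(14.9 / (2 × 6.9659)) = 2·arctan(1.06950) ≈ 93.8468°.

93.847°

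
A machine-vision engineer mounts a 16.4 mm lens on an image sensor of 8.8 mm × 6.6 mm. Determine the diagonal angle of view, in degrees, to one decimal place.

37.1°

Sensor diagonal = √(8.8² + 6.6²) = √121.0000 ≈ 11.0000 mm.
Angle of view α = 2·arctan(d/2f) with d = 11.0000 mm and f = 16.4 mm.
d/2f = 0.33537; arctan(0.33537) ≈ 18.5397°, so α ≈ 37.0794°.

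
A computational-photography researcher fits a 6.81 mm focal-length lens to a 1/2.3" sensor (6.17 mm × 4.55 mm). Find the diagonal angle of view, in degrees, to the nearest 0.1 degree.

Sensor diagonal = √(6.17² + 4.55²) = √58.7714 ≈ 7.6663 mm.
Angle of view α = 2·arctan(d/2f) with d = 7.6663 mm and f = 6.81 mm.
d/2f = 0.56287; arctan(0.56287) ≈ 29.3737°, so α ≈ 58.7475°.

58.7°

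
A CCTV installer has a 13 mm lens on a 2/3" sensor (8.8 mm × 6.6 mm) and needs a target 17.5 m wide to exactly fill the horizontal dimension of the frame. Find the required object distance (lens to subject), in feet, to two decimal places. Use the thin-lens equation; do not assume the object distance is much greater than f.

84.86 ft

W: 17.5 m = 17500 mm.
Magnification m = w/W = dᵢ/dₒ; combined with 1/f = 1/dₒ + 1/dᵢ this gives dₒ = f·(1 + W/w).
dₒ = 13 mm × (1 + 17500/8.8) = 13 × 1989.6364 ≈ 25865.273 mm = 25865.273/304.8 ft = 84.8598 ft.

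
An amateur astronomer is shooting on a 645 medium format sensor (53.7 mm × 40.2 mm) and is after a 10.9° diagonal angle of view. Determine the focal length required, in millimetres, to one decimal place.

351.5 mm

Sensor diagonal = √(53.7² + 40.2²) = √4499.7300 ≈ 67.0800 mm.
From α = 2·arctan(d/2f) we get f = d / (2·tan(α/2)).
With d = 67.0800 mm and α/2 = 5.45°, tan(α/2) ≈ 0.09541, so f ≈ 67.0800 / 0.19082 ≈ 351.5416 mm.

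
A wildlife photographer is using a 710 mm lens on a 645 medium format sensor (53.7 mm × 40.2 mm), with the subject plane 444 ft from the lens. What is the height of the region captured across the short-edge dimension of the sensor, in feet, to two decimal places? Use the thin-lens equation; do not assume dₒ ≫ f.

dₒ: 444 ft × 304.8 mm/ft = 135331.20 mm.
Similar triangles through the lens centre give W/dₒ = h/dᵢ; with 1/f = 1/dₒ + 1/dᵢ this gives W = h·(dₒ − f)/f.
W = 40.2 mm × (135331 − 710) / 710 = 40.2 × 189.6073 ≈ 7622.214 mm = 7622.214/304.8 ft = 25.0073 ft.

25.01 ft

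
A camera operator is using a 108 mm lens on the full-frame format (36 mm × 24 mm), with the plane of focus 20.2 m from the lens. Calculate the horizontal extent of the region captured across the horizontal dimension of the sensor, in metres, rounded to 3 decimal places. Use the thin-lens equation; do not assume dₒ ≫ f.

dₒ: 20.2 m = 20200 mm.
Similar triangles through the lens centre give W/dₒ = w/dᵢ; with 1/f = 1/dₒ + 1/dᵢ this gives W = w·(dₒ − f)/f.
W = 36 mm × (20200 − 108) / 108 = 36 × 186.0370 ≈ 6697.333 mm = 6.69733 m.

6.697 m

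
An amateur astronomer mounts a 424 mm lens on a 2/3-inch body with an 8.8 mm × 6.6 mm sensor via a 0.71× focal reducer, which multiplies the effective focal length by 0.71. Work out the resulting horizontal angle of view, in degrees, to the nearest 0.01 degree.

Effective focal length f = 424 × 0.71 = 301.04 mm.
α = 2·arctan(8.8 / (2 × 301.04)) = 2·arctan(0.01462) ≈ 1.6748°.

1.67°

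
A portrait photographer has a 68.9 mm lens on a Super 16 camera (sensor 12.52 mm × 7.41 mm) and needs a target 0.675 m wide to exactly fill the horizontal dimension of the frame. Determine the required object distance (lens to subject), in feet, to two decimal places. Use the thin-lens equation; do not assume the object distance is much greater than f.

W: 0.675 m = 675 mm.
Magnification m = w/W = dᵢ/dₒ; combined with 1/f = 1/dₒ + 1/dᵢ this gives dₒ = f·(1 + W/w).
dₒ = 68.9 mm × (1 + 675/12.52) = 68.9 × 54.9137 ≈ 3783.557 mm = 3783.557/304.8 ft = 12.4132 ft.

12.41 ft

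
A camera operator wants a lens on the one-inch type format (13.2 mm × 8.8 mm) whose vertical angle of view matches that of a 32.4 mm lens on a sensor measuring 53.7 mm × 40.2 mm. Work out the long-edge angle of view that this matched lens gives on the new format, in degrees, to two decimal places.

Equal vertical AOV ⇒ f₂ = f₁ · 8.8/40.2 = 32.4 × 0.21891 ≈ 7.0925 mm.
Long-edge AOV on the new format = 2·arctan(13.2 / (2 × 7.0925)) = 2·arctan(0.93056) ≈ 85.8798°.

85.88°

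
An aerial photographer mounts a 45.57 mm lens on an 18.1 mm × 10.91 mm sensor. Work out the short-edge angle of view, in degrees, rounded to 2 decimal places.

Angle of view α = 2·arctan(h/2f) with h = 10.91 mm and f = 45.57 mm.
h/2f = 0.11971; arctan(0.11971) ≈ 6.8262°, so α ≈ 13.6523°.

13.65°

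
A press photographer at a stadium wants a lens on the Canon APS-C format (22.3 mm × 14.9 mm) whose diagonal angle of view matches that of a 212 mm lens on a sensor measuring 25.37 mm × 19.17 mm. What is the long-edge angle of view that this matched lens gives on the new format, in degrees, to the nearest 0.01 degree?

7.14°

Sensor diagonal = √(25.37² + 19.17²) = √1011.1258 ≈ 31.7982 mm.
Sensor diagonal = √(22.3² + 14.9²) = √719.3000 ≈ 26.8198 mm.
Equal diagonal AOV ⇒ f₂ = f₁ · 26.8198/31.7982 = 212 × 0.84344 ≈ 178.8086 mm.
Long-edge AOV on the new format = 2·arctan(22.3 / (2 × 178.8086)) = 2·arctan(0.06236) ≈ 7.1364°.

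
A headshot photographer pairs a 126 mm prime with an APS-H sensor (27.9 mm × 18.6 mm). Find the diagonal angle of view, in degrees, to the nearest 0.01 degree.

Sensor diagonal = √(27.9² + 18.6²) = √1124.3700 ≈ 33.5316 mm.
Angle of view α = 2·arctan(d/2f) with d = 33.5316 mm and f = 126 mm.
d/2f = 0.13306; arctan(0.13306) ≈ 7.5794°, so α ≈ 15.1587°.

15.16°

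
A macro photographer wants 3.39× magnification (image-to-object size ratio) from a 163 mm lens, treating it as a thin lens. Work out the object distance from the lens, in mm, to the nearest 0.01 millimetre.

With m = dᵢ/dₒ and 1/f = 1/dₒ + 1/dᵢ, substituting dᵢ = m·dₒ gives 1/f = (1 + 1/m)/dₒ, hence dₒ = f·(1 + 1/m).
dₒ = 163 × (1 + 1/3.39) = 163 × 1.29499 ≈ 211.083 mm.

211.08 mm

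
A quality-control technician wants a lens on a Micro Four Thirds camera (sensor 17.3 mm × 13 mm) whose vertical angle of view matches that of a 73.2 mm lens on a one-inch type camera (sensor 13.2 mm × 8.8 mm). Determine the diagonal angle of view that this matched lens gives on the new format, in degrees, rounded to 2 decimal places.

11.43°

Equal vertical AOV ⇒ f₂ = f₁ · 13/8.8 = 73.2 × 1.47727 ≈ 108.1364 mm.
Sensor diagonal = √(17.3² + 13²) = √468.2900 ≈ 21.6400 mm.
Diagonal AOV on the new format = 2·arctan(21.6400 / (2 × 108.1364)) = 2·arctan(0.10006) ≈ 11.4279°.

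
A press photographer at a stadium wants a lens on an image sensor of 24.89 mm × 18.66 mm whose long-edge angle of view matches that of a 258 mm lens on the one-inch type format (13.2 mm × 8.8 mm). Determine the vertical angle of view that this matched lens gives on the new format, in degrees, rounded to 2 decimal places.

2.20°

Equal long-edge AOV ⇒ f₂ = f₁ · 24.89/13.2 = 258 × 1.88561 ≈ 486.4864 mm.
Vertical AOV on the new format = 2·arctan(18.66 / (2 × 486.4864)) = 2·arctan(0.01918) ≈ 2.1974°.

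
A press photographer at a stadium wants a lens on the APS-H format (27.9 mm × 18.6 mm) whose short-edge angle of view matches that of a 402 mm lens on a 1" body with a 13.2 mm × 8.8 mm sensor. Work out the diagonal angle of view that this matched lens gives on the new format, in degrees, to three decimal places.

2.261°

Equal short-edge AOV ⇒ f₂ = f₁ · 18.6/8.8 = 402 × 2.11364 ≈ 849.6818 mm.
Sensor diagonal = √(27.9² + 18.6²) = √1124.3700 ≈ 33.5316 mm.
Diagonal AOV on the new format = 2·arctan(33.5316 / (2 × 849.6818)) = 2·arctan(0.01973) ≈ 2.2608°.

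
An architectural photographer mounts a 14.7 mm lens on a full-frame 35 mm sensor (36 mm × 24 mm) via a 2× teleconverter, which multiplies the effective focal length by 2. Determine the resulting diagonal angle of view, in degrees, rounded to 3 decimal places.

Effective focal length f = 14.7 × 2 = 29.4 mm.
Sensor diagonal = √(36² + 24²) = √1872.0000 ≈ 43.2666 mm.
α = 2·arctan(43.267 / (2 × 29.4)) = 2·arctan(0.73583) ≈ 72.6933°.

72.693°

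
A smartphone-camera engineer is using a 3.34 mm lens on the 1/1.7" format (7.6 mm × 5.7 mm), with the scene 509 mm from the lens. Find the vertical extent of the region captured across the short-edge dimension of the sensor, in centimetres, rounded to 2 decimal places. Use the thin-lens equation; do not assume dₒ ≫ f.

Similar triangles through the lens centre give W/dₒ = h/dᵢ; with 1/f = 1/dₒ + 1/dᵢ this gives W = h·(dₒ − f)/f.
W = 5.7 mm × (509 − 3.34) / 3.34 = 5.7 × 151.3952 ≈ 862.953 mm = 86.2953 cm.

86.30 cm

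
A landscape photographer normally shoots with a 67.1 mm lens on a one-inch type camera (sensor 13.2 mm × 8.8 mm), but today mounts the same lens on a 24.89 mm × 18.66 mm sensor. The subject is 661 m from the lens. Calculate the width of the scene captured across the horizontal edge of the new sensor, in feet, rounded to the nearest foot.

804 ft

The focal length stays 67.1 mm; the relevant sensor dimension is now w = 24.89 mm. Object distance dₒ = 661 m = 661000 mm.
Thin-lens field width W = w·(dₒ − f)/f = 24.89 × (661000 − 67.1)/67.1 ≈ 245165.721 mm = 245165.721/304.8 ft = 804.35 ft.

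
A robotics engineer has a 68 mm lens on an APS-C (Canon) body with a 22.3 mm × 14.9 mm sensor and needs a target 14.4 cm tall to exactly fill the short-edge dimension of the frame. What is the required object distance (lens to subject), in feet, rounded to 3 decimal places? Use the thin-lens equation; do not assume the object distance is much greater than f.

W: 14.4 cm = 144 mm.
Magnification m = h/W = dᵢ/dₒ; combined with 1/f = 1/dₒ + 1/dᵢ this gives dₒ = f·(1 + W/h).
dₒ = 68 mm × (1 + 144/14.9) = 68 × 10.6644 ≈ 725.181 mm = 725.181/304.8 ft = 2.3792 ft.

2.379 ft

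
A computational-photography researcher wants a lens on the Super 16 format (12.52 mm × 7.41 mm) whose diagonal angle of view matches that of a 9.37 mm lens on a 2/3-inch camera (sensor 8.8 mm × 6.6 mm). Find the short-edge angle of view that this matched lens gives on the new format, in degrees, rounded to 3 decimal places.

Sensor diagonal = √(8.8² + 6.6²) = √121.0000 ≈ 11.0000 mm.
Sensor diagonal = √(12.52² + 7.41²) = √211.6585 ≈ 14.5485 mm.
Equal diagonal AOV ⇒ f₂ = f₁ · 14.5485/11.0000 = 9.37 × 1.32259 ≈ 12.3927 mm.
Short-edge AOV on the new format = 2·arctan(7.41 / (2 × 12.3927)) = 2·arctan(0.29897) ≈ 33.2899°.

33.290°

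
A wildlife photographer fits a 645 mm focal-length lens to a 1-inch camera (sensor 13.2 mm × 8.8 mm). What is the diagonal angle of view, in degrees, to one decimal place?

Sensor diagonal = √(13.2² + 8.8²) = √251.6800 ≈ 15.8644 mm.
Angle of view α = 2·arctan(d/2f) with d = 15.8644 mm and f = 645 mm.
d/2f = 0.01230; arctan(0.01230) ≈ 0.7046°, so α ≈ 1.4092°.

1.4°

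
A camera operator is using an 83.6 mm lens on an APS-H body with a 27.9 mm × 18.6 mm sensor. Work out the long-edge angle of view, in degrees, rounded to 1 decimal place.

18.9°

Angle of view α = 2·arctan(w/2f) with w = 27.9 mm and f = 83.6 mm.
w/2f = 0.16687; arctan(0.16687) ≈ 9.4734°, so α ≈ 18.9469°.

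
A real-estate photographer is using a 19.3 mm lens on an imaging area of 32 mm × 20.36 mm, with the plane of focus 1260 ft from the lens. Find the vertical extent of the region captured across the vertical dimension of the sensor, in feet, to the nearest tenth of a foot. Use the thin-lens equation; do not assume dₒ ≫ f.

dₒ: 1260 ft × 304.8 mm/ft = 384047.99 mm.
Similar triangles through the lens centre give W/dₒ = h/dᵢ; with 1/f = 1/dₒ + 1/dᵢ this gives W = h·(dₒ − f)/f.
W = 20.36 mm × (384048 − 19.3) / 19.3 = 20.36 × 19897.8595 ≈ 405120.419 mm = 405120.419/304.8 ft = 1329.14 ft.

1329.1 ft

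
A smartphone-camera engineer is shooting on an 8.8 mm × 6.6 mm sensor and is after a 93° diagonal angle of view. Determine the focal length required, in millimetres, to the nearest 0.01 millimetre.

Sensor diagonal = √(8.8² + 6.6²) = √121.0000 ≈ 11.0000 mm.
From α = 2·arctan(d/2f) we get f = d / (2·tan(α/2)).
With d = 11.0000 mm and α/2 = 46.5°, tan(α/2) ≈ 1.05378, so f ≈ 11.0000 / 2.10756 ≈ 5.2193 mm.

5.22 mm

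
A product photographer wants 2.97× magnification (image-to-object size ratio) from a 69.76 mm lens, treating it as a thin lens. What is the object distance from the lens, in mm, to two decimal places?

With m = dᵢ/dₒ and 1/f = 1/dₒ + 1/dᵢ, substituting dᵢ = m·dₒ gives 1/f = (1 + 1/m)/dₒ, hence dₒ = f·(1 + 1/m).
dₒ = 69.76 × (1 + 1/2.97) = 69.76 × 1.33670 ≈ 93.248 mm.

93.25 mm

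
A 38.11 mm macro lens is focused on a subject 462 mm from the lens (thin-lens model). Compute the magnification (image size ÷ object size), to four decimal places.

0.0899×

Thin lens: 1/f = 1/dₒ + 1/dᵢ → 1/dᵢ = 1/38.11 − 1/462 = 0.0240753 mm⁻¹, so dᵢ ≈ 41.5363 mm.
Magnification m = dᵢ/dₒ = 41.5363/462 ≈ 0.08991.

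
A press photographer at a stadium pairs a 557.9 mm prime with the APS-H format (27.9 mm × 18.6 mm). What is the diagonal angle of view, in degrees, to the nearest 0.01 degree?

3.44°

Sensor diagonal = √(27.9² + 18.6²) = √1124.3700 ≈ 33.5316 mm.
Angle of view α = 2·arctan(d/2f) with d = 33.5316 mm and f = 557.9 mm.
d/2f = 0.03005; arctan(0.03005) ≈ 1.7213°, so α ≈ 3.4426°.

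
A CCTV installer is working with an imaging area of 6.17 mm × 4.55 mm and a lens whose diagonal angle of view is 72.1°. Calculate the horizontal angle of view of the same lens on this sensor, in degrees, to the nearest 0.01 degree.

60.72°

Sensor diagonal = √(6.17² + 4.55²) = √58.7714 ≈ 7.6663 mm.
From the diagonal AOV: f = 7.6663 / (2·tan(36.05°)) = 7.6663 / 1.45575 ≈ 5.2662 mm.
Horizontal AOV = 2·arctan(6.17 / (2 × 5.2662)) = 2·arctan(0.58581) ≈ 60.7248°.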